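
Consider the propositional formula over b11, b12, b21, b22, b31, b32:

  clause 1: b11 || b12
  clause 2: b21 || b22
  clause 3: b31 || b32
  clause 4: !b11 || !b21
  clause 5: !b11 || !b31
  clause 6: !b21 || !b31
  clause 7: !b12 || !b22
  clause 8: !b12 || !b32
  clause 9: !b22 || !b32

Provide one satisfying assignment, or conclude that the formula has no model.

UNSATISFIABLE

Case b11 = true:
Unit clause (!b21) forces b21 = false.
Unit clause (b22) forces b22 = true.
Unit clause (!b31) forces b31 = false.
Unit clause (b32) forces b32 = true.
Now (!b32) is unsatisfied and unit — conflict.
Backtrack on b11: now try b11 = false.
Unit clause (b12) forces b12 = true.
Unit clause (!b22) forces b22 = false.
Unit clause (b21) forces b21 = true.
Unit clause (!b31) forces b31 = false.
Unit clause (b32) forces b32 = true.
Now (!b32) is unsatisfied and unit — conflict.
Either choice for b11 ends in contradiction.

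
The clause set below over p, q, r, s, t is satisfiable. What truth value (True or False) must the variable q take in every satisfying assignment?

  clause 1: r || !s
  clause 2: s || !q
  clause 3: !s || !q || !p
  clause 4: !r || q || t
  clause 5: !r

Suppose q = true.
From the singleton clause (s), s = true.
From the singleton clause (r), r = true.
But (!r) is also a unit clause — contradiction.
So every satisfying assignment has q = False.

False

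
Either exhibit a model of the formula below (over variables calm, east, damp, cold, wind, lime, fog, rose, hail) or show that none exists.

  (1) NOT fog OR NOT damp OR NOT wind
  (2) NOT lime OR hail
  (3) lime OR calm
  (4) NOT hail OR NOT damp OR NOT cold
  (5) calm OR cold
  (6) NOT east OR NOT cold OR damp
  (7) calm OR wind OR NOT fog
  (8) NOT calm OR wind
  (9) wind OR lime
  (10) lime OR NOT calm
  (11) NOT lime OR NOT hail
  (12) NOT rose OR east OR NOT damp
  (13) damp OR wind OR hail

Try lime = false.
Unit clause (calm) forces calm = true.
But (NOT calm) is also a unit clause — contradiction.
So lime must be the other value — set lime = true.
Unit clause (hail) forces hail = true.
But (NOT hail) is also a unit clause — contradiction.
Either choice for lime ends in contradiction.

UNSATISFIABLE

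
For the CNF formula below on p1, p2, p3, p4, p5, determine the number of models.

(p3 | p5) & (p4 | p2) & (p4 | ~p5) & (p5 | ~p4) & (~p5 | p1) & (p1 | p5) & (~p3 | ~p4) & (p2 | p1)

There are 2^5 = 32 truth assignments over (p1, p2, p3, p4, p5).
Split on p4. With p4 = 1, the clauses containing p4 are satisfied and ~p4 drops from the rest; 2 of the 2^4 = 16 assignments to the other variables satisfy what remains.
With p4 = 0, by the same count on the reduced clause set, 1 assignment works.
(One model: p1=T, p2=F, p3=F, p4=T, p5=T.)
Total: 2 + 1 = 3.

3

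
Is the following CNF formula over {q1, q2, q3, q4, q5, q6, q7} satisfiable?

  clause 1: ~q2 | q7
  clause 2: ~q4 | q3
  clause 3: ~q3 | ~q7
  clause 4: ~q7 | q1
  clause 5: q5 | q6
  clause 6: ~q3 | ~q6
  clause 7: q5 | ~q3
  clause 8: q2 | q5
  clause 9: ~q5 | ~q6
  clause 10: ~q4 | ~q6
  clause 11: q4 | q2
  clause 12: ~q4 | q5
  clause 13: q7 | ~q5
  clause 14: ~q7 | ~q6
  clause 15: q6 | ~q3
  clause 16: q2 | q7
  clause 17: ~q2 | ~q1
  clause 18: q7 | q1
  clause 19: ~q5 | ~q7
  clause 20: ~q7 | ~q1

No

Try q2 = 0.
(q5) alone gives q5 = 1.
(~q6) alone gives q6 = 0.
(q4) alone gives q4 = 1.
(q3) alone gives q3 = 1.
That conflicts with the unit clause (~q3).
Undo q2 and try q2 = 1.
(q7) alone gives q7 = 1.
(~q3) alone gives q3 = 0.
(~q4) alone gives q4 = 0.
(q1) alone gives q1 = 1.
That conflicts with the unit clause (~q1).
Both values of q2 lead to a conflict.
No assignment satisfies every clause.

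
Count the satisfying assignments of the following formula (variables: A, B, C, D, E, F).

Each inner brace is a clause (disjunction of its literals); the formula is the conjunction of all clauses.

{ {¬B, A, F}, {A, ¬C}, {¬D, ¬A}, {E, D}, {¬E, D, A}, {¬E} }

There are 2^6 = 64 truth assignments over (A, B, C, D, E, F).
Split on C. With C = True, the clauses containing C are satisfied and ¬C drops from the rest; 0 of the 2^5 = 32 assignments to the other variables satisfy what remains.
With C = False, by the same count on the reduced clause set, 3 assignments work.
(One model: A=F, B=F, C=F, D=T, E=F, F=F.)
Total: 0 + 3 = 3.

3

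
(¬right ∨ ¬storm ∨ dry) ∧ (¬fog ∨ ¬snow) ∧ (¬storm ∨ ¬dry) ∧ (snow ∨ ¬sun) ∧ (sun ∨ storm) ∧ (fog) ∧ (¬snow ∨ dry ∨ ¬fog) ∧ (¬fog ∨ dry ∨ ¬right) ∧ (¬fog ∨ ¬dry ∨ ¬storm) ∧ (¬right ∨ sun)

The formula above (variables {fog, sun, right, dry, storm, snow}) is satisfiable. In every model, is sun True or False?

Suppose sun = True.
(snow) alone gives snow = True.
(¬fog) alone gives fog = False.
That conflicts with the unit clause (fog).
So every satisfying assignment has sun = False.

False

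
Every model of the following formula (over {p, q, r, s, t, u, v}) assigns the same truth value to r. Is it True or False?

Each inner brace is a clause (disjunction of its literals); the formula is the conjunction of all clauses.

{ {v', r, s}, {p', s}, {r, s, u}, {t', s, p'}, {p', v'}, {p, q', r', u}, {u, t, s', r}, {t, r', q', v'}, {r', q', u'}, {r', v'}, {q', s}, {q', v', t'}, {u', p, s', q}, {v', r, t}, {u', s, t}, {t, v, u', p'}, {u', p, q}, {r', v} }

Suppose r = 1.
Unit clause (v') forces v = 0.
That conflicts with the unit clause (v).
So every satisfying assignment has r = False.

False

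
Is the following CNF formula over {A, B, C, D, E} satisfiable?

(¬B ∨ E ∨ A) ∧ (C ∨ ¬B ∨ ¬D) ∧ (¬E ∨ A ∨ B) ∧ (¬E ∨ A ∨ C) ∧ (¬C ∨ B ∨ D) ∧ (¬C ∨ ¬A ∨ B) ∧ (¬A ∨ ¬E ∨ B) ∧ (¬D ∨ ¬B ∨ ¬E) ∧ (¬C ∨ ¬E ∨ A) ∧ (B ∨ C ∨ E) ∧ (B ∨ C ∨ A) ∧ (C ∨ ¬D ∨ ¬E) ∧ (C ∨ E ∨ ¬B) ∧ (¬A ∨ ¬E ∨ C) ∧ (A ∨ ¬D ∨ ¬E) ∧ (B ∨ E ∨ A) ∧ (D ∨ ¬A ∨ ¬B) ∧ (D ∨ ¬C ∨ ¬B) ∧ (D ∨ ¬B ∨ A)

Branch on B: set B = True.
Branch on E: set E = False.
(A) alone gives A = True.
(C) alone gives C = True.
(D) alone gives D = True.
This assignment satisfies each clause.
A satisfying assignment: A: True, B: True, C: True, D: True, E: False.

Yes, satisfiable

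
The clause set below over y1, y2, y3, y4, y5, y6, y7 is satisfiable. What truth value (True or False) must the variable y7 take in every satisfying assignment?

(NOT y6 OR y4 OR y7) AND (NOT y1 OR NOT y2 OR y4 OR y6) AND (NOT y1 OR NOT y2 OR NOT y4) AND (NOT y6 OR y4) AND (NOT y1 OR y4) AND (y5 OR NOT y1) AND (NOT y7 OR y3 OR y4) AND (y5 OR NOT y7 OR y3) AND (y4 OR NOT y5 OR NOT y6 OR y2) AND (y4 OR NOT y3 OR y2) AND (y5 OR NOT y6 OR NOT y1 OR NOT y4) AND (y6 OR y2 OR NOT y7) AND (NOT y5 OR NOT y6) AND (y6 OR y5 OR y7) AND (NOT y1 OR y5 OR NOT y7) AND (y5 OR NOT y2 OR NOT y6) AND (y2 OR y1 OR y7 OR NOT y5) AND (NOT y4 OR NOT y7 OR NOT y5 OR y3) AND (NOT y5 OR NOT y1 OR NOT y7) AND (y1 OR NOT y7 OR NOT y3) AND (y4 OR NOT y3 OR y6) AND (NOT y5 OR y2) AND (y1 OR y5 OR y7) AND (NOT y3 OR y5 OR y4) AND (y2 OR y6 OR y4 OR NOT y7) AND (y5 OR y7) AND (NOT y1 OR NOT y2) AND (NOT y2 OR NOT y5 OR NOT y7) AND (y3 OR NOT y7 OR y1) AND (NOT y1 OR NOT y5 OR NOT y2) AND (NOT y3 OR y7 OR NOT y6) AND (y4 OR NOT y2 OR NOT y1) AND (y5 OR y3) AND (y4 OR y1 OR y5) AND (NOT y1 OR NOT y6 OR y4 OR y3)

False

Suppose y7 = true.
Case y6 = false:
Unit clause (y2) forces y2 = true.
Unit clause (NOT y1) forces y1 = false.
Unit clause (NOT y3) forces y3 = false.
Now (y3) is unsatisfied and unit — conflict.
Backtrack on y6: now try y6 = true.
Unit clause (y4) forces y4 = true.
Unit clause (NOT y5) forces y5 = false.
Unit clause (NOT y1) forces y1 = false.
Unit clause (y3) forces y3 = true.
Now (NOT y3) is unsatisfied and unit — conflict.
Both values of y6 lead to a conflict.
So every satisfying assignment has y7 = False.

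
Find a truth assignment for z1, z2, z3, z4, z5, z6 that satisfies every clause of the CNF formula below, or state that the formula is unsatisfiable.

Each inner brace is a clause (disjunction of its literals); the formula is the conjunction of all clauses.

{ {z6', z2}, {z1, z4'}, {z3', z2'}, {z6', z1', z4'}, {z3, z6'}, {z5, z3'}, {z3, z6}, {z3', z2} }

Case z6 = 0:
The clause (z3) is unit, so z3 = 1.
The clause (z2') is unit, so z2 = 0.
That conflicts with the unit clause (z2).
That branch fails; take z6 = 1 instead.
The clause (z2) is unit, so z2 = 1.
The clause (z3') is unit, so z3 = 0.
That conflicts with the unit clause (z3).
Neither z6 = 1 nor z6 = 0 works.

UNSATISFIABLE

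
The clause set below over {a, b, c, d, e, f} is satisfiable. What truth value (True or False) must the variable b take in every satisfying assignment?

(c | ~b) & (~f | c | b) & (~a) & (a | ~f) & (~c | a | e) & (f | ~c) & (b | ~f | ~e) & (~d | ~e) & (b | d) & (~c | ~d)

Suppose b = 1.
The clause (c) is unit, so c = 1.
The clause (~a) is unit, so a = 0.
The clause (~f) is unit, so f = 0.
That conflicts with the unit clause (f).
So every satisfying assignment has b = False.

False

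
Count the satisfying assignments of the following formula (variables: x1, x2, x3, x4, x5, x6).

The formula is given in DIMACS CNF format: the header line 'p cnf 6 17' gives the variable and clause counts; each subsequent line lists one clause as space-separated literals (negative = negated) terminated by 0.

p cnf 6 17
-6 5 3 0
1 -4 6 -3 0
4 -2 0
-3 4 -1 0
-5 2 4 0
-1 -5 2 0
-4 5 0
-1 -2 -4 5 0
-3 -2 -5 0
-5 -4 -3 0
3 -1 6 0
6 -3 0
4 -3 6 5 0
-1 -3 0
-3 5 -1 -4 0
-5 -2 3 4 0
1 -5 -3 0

There are 2^6 = 64 truth assignments over (x1, x2, x3, x4, x5, x6).
Split on x1. With x1 = True, the clauses containing x1 are satisfied and ¬x1 drops from the rest; 1 of the 2^5 = 32 assignments to the other variables satisfy what remains.
With x1 = False, by the same count on the reduced clause set, 6 assignments work.
Total: 1 + 6 = 7.

7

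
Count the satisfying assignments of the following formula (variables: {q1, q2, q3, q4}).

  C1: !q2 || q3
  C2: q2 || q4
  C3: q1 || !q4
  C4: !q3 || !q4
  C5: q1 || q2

3

There are 2^4 = 16 truth assignments over (q1, q2, q3, q4).
Split on q2. With q2 = true, the clauses containing q2 are satisfied and !q2 drops from the rest; 2 of the 2^3 = 8 assignments to the other variables satisfy what remains.
With q2 = false, by the same count on the reduced clause set, 1 assignment works.
(One model: q1=F, q2=T, q3=T, q4=F.)
Total: 2 + 1 = 3.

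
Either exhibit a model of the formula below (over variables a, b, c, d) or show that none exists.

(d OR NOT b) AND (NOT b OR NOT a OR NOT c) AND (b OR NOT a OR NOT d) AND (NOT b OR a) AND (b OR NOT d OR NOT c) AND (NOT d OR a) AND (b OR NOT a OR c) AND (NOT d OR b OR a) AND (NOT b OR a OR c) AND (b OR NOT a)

a ↦ true; b ↦ true; c ↦ false; d ↦ true

Suppose d = true.
Unit clause (a) forces a = true.
Unit clause (b) forces b = true.
Unit clause (NOT c) forces c = false.
This assignment satisfies each clause.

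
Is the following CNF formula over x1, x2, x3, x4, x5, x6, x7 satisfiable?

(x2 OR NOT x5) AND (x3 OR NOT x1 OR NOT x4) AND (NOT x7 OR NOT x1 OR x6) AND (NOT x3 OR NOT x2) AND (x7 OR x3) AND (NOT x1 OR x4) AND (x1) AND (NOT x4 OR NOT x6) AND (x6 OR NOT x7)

From the singleton clause (x1), x1 = true.
From the singleton clause (x4), x4 = true.
From the singleton clause (x3), x3 = true.
From the singleton clause (NOT x2), x2 = false.
From the singleton clause (NOT x5), x5 = false.
From the singleton clause (NOT x6), x6 = false.
From the singleton clause (NOT x7), x7 = false.
All clauses are satisfied.
A satisfying assignment: x1=true,  x2=false,  x3=true,  x4=true,  x5=false,  x6=false,  x7=false.

Yes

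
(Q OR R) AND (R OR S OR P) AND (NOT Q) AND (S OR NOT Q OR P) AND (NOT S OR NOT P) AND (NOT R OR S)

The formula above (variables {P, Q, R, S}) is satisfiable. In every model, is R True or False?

Suppose R = false.
The clause (Q) is unit, so Q = true.
Now (NOT Q) is unsatisfied and unit — conflict.
So every satisfying assignment has R = True.

True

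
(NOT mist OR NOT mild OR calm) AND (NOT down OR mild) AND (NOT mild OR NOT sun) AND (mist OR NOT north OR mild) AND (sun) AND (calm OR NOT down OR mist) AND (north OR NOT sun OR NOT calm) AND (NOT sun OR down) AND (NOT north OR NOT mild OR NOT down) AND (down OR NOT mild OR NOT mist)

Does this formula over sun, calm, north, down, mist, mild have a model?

Unit clause (sun) forces sun = true.
Unit clause (NOT mild) forces mild = false.
Unit clause (NOT down) forces down = false.
Now (down) is unsatisfied and unit — conflict.
No assignment satisfies every clause.

Unsatisfiable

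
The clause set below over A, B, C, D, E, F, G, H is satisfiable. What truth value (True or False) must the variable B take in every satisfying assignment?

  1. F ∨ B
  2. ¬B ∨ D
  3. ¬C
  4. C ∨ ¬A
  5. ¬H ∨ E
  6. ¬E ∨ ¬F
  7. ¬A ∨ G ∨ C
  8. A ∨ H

True

Suppose B = False.
From the singleton clause (F), F = True.
From the singleton clause (¬C), C = False.
From the singleton clause (¬A), A = False.
From the singleton clause (¬E), E = False.
From the singleton clause (¬H), H = False.
Now (H) is unsatisfied and unit — conflict.
So every satisfying assignment has B = True.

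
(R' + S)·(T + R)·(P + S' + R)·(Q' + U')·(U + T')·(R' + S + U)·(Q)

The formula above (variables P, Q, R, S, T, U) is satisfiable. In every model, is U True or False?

Suppose U = 1.
From the singleton clause (Q'), Q = 0.
That conflicts with the unit clause (Q).
So every satisfying assignment has U = False.

False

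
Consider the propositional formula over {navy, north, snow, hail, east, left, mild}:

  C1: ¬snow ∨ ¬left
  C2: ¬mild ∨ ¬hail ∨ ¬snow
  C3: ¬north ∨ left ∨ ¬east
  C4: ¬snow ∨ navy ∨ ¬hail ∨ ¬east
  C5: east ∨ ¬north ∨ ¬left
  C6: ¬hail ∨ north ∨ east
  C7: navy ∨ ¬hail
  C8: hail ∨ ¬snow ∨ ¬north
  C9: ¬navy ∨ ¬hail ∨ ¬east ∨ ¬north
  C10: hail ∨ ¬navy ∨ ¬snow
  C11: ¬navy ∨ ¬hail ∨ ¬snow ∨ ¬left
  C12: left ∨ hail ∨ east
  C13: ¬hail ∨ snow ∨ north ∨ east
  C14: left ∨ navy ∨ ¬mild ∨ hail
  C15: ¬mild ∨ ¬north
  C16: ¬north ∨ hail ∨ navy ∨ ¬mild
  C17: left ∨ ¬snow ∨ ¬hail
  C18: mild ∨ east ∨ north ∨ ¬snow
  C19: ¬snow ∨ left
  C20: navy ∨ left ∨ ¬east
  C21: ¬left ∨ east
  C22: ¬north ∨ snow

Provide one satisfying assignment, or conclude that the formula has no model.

Suppose snow = False.
Unit clause (¬north) forces north = False.
Suppose hail = False.
Suppose left = True.
Unit clause (east) forces east = True.
All clauses hold; navy, mild can take either value.

navy: False,  north: False,  snow: False,  hail: False,  east: True,  left: True,  mild: False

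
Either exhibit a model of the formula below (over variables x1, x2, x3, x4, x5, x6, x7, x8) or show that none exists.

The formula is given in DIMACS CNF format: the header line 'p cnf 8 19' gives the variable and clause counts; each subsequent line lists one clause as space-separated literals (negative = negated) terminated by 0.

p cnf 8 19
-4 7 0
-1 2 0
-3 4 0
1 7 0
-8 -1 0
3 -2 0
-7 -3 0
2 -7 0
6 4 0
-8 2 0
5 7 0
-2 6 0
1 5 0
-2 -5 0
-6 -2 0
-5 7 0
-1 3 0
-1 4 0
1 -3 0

UNSATISFIABLE

Try x4 = False.
From the singleton clause (¬x3), x3 = False.
From the singleton clause (¬x2), x2 = False.
From the singleton clause (¬x1), x1 = False.
From the singleton clause (x7), x7 = True.
That conflicts with the unit clause (¬x7).
Undo x4 and try x4 = True.
From the singleton clause (x7), x7 = True.
From the singleton clause (¬x3), x3 = False.
From the singleton clause (¬x2), x2 = False.
That conflicts with the unit clause (x2).
Both values of x4 lead to a conflict.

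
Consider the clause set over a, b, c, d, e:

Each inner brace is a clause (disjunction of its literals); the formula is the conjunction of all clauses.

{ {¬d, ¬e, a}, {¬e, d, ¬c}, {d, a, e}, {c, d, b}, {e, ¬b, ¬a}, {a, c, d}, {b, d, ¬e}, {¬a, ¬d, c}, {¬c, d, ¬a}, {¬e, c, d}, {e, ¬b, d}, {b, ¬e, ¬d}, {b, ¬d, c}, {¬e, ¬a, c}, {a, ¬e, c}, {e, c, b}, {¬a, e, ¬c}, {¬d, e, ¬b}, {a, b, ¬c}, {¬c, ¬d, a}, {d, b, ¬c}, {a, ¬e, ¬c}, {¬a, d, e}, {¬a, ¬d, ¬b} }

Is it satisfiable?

Case d = False:
Case e = False:
Unit clause (a) forces a = True.
But (¬a) is also a unit clause — contradiction.
That branch fails; take e = True instead.
Unit clause (¬c) forces c = False.
But (c) is also a unit clause — contradiction.
Both values of e lead to a conflict.
That branch fails; take d = True instead.
Case e = False:
Unit clause (¬b) forces b = False.
Unit clause (c) forces c = True.
Unit clause (¬a) forces a = False.
But (a) is also a unit clause — contradiction.
That branch fails; take e = True instead.
Unit clause (a) forces a = True.
Unit clause (c) forces c = True.
Unit clause (b) forces b = True.
But (¬b) is also a unit clause — contradiction.
Both values of e lead to a conflict.
Both values of d lead to a conflict.
No assignment satisfies every clause.

No, unsatisfiable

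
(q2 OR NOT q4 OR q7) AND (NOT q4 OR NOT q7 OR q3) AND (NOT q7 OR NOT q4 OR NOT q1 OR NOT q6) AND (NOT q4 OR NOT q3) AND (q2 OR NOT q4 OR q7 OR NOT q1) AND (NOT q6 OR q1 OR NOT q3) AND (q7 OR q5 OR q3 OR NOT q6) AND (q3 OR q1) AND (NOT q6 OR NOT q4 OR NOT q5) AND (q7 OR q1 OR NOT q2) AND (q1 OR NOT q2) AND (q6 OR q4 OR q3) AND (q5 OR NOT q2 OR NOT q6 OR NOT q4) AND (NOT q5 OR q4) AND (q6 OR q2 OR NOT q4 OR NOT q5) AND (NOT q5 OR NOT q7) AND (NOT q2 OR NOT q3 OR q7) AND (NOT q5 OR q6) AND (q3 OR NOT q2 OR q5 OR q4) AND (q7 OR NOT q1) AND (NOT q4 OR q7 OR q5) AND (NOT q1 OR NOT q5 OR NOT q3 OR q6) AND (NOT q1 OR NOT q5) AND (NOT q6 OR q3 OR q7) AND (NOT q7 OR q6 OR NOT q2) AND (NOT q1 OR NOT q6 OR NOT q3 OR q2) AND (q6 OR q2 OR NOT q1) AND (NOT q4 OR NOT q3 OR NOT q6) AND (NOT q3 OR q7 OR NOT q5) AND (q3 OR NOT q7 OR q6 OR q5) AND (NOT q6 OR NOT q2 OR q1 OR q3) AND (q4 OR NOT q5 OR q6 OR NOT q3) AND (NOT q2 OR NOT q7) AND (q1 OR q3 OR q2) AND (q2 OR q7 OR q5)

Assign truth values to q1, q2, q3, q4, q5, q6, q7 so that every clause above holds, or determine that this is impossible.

Case q4 = false:
(NOT q5) alone gives q5 = false.
Case q3 = false:
(q1) alone gives q1 = true.
(q6) alone gives q6 = true.
(q7) alone gives q7 = true.
(NOT q2) alone gives q2 = false.
All clauses are satisfied.

q1: true,  q2: false,  q3: false,  q4: false,  q5: false,  q6: true,  q7: true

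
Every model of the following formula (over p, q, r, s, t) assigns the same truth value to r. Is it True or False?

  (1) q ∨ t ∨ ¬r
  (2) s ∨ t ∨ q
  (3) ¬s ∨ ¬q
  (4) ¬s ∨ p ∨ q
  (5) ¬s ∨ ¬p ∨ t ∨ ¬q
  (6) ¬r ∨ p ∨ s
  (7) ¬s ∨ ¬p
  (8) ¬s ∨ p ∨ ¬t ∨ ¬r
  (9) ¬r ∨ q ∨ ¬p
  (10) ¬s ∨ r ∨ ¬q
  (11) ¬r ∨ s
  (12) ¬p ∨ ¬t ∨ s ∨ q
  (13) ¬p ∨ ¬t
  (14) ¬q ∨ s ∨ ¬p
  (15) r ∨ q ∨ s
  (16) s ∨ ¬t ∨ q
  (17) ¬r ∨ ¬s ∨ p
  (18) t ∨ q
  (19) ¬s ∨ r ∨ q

False

Suppose r = True.
The clause (s) is unit, so s = True.
The clause (¬q) is unit, so q = False.
The clause (t) is unit, so t = True.
The clause (p) is unit, so p = True.
But (¬p) is also a unit clause — contradiction.
So every satisfying assignment has r = False.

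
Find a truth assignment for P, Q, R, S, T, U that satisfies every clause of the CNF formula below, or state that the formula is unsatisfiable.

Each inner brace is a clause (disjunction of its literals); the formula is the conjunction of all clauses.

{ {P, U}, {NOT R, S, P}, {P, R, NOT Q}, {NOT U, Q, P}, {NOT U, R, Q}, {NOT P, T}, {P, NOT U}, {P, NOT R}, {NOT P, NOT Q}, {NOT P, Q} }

Branch on P: set P = true.
(T) alone gives T = true.
(NOT Q) alone gives Q = false.
But (Q) is also a unit clause — contradiction.
So P must be the other value — set P = false.
(U) alone gives U = true.
But (NOT U) is also a unit clause — contradiction.
Either choice for P ends in contradiction.

UNSATISFIABLE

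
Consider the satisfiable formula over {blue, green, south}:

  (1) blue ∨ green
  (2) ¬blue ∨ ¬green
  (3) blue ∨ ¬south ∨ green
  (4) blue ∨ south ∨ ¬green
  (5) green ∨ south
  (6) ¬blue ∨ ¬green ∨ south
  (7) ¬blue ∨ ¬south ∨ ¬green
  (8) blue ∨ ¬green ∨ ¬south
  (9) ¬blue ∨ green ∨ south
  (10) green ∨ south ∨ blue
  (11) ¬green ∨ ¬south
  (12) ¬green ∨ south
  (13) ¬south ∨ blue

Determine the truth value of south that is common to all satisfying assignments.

Suppose south = False.
Unit clause (green) forces green = True.
That conflicts with the unit clause (¬green).
So every satisfying assignment has south = True.

True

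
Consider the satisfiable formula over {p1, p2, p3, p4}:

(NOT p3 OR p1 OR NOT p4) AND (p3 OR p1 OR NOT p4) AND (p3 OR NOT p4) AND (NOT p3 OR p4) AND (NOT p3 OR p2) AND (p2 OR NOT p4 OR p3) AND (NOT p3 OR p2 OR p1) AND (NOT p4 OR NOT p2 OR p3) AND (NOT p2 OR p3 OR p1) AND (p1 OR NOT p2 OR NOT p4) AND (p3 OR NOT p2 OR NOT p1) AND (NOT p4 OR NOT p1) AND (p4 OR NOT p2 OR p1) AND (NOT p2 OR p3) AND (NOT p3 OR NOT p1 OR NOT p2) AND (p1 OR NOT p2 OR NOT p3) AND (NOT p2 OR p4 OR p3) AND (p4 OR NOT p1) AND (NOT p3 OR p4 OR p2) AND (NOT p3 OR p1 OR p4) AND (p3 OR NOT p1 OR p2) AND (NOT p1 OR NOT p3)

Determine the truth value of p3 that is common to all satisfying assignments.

Suppose p3 = true.
Unit clause (p4) forces p4 = true.
Unit clause (p1) forces p1 = true.
Now (NOT p1) is unsatisfied and unit — conflict.
So every satisfying assignment has p3 = False.

False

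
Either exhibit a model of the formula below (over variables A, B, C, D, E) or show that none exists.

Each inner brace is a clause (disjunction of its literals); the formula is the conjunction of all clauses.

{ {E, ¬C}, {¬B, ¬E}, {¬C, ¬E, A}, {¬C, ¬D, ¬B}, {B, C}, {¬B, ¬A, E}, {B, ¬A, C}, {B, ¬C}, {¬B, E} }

Branch on E: set E = True.
Unit clause (¬B) forces B = False.
Unit clause (C) forces C = True.
That conflicts with the unit clause (¬C).
Undo E and try E = False.
Unit clause (¬C) forces C = False.
Unit clause (B) forces B = True.
That conflicts with the unit clause (¬B).
Neither E = True nor E = False works.

UNSATISFIABLE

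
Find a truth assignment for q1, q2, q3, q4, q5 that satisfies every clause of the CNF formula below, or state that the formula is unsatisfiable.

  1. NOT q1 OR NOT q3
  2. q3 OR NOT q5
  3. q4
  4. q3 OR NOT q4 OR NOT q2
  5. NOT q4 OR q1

q1 ↦ true, q2 ↦ false, q3 ↦ false, q4 ↦ true, q5 ↦ false

Unit clause (q4) forces q4 = true.
Unit clause (q1) forces q1 = true.
Unit clause (NOT q3) forces q3 = false.
Unit clause (NOT q5) forces q5 = false.
Unit clause (NOT q2) forces q2 = false.
All clauses are satisfied.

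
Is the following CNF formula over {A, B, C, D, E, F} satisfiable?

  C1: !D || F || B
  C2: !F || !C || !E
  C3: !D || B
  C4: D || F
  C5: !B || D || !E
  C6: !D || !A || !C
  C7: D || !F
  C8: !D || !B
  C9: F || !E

No, unsatisfiable

Case D = false:
Unit clause (F) forces F = true.
That conflicts with the unit clause (!F).
Backtrack on D: now try D = true.
Unit clause (B) forces B = true.
That conflicts with the unit clause (!B).
Neither D = true nor D = false works.
No assignment satisfies every clause.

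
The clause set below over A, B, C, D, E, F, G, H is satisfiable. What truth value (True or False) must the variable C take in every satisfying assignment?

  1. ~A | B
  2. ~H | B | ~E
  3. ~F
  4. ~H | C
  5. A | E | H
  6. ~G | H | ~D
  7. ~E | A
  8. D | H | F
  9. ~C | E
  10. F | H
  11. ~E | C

True

Suppose C = 0.
(~F) alone gives F = 0.
(~H) alone gives H = 0.
Now (H) is unsatisfied and unit — conflict.
So every satisfying assignment has C = True.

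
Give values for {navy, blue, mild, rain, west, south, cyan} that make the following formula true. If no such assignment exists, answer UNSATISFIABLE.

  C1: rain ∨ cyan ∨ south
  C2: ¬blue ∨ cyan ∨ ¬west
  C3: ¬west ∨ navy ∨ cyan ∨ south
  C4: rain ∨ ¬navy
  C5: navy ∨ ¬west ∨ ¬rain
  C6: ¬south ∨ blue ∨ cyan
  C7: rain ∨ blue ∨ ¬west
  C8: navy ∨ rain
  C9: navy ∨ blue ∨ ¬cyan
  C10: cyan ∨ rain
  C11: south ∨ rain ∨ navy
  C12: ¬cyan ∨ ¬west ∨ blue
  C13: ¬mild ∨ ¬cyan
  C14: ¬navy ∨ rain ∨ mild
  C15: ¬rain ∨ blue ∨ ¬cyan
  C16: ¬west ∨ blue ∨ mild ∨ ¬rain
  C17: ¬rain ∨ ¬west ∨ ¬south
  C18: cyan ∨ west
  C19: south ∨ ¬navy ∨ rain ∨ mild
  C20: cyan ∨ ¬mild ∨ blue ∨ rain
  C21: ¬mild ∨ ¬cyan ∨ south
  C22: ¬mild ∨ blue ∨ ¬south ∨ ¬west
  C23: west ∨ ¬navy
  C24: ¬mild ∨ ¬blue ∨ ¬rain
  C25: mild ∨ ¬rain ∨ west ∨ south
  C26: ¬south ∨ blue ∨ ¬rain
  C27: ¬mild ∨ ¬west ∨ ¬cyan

navy ↦ True,  blue ↦ False,  mild ↦ True,  rain ↦ True,  west ↦ True,  south ↦ False,  cyan ↦ False

Suppose rain = True.
Suppose navy = True.
From the singleton clause (west), west = True.
From the singleton clause (¬south), south = False.
Suppose blue = False.
From the singleton clause (¬cyan), cyan = False.
From the singleton clause (mild), mild = True.
Every clause now holds.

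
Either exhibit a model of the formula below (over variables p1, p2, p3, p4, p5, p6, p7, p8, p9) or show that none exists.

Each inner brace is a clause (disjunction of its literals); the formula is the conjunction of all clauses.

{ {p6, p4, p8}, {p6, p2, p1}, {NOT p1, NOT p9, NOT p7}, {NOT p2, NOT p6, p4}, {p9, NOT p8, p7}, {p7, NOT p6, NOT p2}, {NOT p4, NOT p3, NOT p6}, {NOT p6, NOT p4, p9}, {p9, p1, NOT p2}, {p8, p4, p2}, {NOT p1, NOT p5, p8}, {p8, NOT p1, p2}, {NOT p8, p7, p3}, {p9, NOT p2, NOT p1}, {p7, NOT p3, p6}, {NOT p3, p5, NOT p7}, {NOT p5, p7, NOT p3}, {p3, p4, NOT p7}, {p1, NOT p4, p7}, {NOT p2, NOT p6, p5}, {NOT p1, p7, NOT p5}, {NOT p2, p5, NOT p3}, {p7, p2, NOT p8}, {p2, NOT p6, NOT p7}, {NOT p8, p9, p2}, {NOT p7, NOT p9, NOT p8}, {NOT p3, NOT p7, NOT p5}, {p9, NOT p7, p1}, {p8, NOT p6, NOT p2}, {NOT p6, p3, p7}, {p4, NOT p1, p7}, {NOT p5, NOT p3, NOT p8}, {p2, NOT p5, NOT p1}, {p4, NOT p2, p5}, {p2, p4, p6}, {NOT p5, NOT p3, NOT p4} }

p1: false, p2: true, p3: false, p4: true, p5: false, p6: false, p7: true, p8: false, p9: true

Suppose p6 = false.
Suppose p4 = true.
Suppose p2 = true.
Suppose p9 = true.
Suppose p1 = false.
(p7) alone gives p7 = true.
(NOT p8) alone gives p8 = false.
Suppose p3 = false.
Every clause is now satisfied; p5 is unconstrained.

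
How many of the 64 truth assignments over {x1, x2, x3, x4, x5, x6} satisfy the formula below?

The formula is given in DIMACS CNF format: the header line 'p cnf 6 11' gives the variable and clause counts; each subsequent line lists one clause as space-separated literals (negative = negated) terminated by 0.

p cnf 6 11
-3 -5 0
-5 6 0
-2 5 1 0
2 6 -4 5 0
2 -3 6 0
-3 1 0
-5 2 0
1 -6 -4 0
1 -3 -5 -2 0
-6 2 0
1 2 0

12

There are 2^6 = 64 truth assignments over (x1, x2, x3, x4, x5, x6).
Split on x4. With x4 = True, the clauses containing x4 are satisfied and ¬x4 drops from the rest; 5 of the 2^5 = 32 assignments to the other variables satisfy what remains.
With x4 = False, by the same count on the reduced clause set, 7 assignments work.
(One model: x1=F, x2=T, x3=F, x4=F, x5=T, x6=T.)
Total: 5 + 7 = 12.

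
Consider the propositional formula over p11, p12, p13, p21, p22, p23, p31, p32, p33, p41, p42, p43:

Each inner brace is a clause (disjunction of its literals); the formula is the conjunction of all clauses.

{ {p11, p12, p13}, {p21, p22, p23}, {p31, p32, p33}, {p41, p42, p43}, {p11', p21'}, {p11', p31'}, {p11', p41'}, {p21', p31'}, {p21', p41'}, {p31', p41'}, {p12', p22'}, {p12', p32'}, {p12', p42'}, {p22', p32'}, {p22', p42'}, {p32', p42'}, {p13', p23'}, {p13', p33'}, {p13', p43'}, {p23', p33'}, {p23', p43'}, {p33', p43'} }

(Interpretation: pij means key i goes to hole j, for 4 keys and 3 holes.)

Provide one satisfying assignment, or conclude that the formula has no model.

Try p11 = 0.
Try p12 = 1.
Unit clause (p22') forces p22 = 0.
Unit clause (p32') forces p32 = 0.
Unit clause (p42') forces p42 = 0.
Try p21 = 1.
Unit clause (p31') forces p31 = 0.
Unit clause (p33) forces p33 = 1.
Unit clause (p41') forces p41 = 0.
Unit clause (p43) forces p43 = 1.
But (p43') is also a unit clause — contradiction.
So p21 must be the other value — set p21 = 0.
Unit clause (p23) forces p23 = 1.
Unit clause (p13') forces p13 = 0.
Unit clause (p33') forces p33 = 0.
Unit clause (p31) forces p31 = 1.
Unit clause (p41') forces p41 = 0.
Unit clause (p43) forces p43 = 1.
But (p43') is also a unit clause — contradiction.
Either choice for p21 ends in contradiction.
So p12 must be the other value — set p12 = 0.
Unit clause (p13) forces p13 = 1.
Unit clause (p23') forces p23 = 0.
Unit clause (p33') forces p33 = 0.
Unit clause (p43') forces p43 = 0.
Try p21 = 1.
Unit clause (p31') forces p31 = 0.
Unit clause (p32) forces p32 = 1.
Unit clause (p41') forces p41 = 0.
Unit clause (p42) forces p42 = 1.
But (p42') is also a unit clause — contradiction.
So p21 must be the other value — set p21 = 0.
Unit clause (p22) forces p22 = 1.
Unit clause (p32') forces p32 = 0.
Unit clause (p31) forces p31 = 1.
Unit clause (p41') forces p41 = 0.
Unit clause (p42) forces p42 = 1.
But (p42') is also a unit clause — contradiction.
Either choice for p21 ends in contradiction.
Either choice for p12 ends in contradiction.
So p11 must be the other value — set p11 = 1.
Unit clause (p21') forces p21 = 0.
Unit clause (p31') forces p31 = 0.
Unit clause (p41') forces p41 = 0.
Try p22 = 1.
Unit clause (p12') forces p12 = 0.
Unit clause (p32') forces p32 = 0.
Unit clause (p33) forces p33 = 1.
Unit clause (p42') forces p42 = 0.
Unit clause (p43) forces p43 = 1.
But (p43') is also a unit clause — contradiction.
So p22 must be the other value — set p22 = 0.
Unit clause (p23) forces p23 = 1.
Unit clause (p13') forces p13 = 0.
Unit clause (p33') forces p33 = 0.
Unit clause (p32) forces p32 = 1.
Unit clause (p12') forces p12 = 0.
Unit clause (p42') forces p42 = 0.
Unit clause (p43) forces p43 = 1.
But (p43') is also a unit clause — contradiction.
Either choice for p22 ends in contradiction.
Either choice for p11 ends in contradiction.

UNSATISFIABLE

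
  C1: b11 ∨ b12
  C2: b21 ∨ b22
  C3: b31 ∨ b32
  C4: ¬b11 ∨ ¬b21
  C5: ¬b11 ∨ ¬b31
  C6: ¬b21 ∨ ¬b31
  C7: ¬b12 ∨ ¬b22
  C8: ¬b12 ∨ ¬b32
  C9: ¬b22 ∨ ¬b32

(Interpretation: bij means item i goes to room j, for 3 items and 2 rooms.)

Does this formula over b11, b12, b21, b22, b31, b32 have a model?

Suppose b11 = True.
The clause (¬b21) is unit, so b21 = False.
The clause (b22) is unit, so b22 = True.
The clause (¬b31) is unit, so b31 = False.
The clause (b32) is unit, so b32 = True.
Now (¬b32) is unsatisfied and unit — conflict.
That branch fails; take b11 = False instead.
The clause (b12) is unit, so b12 = True.
The clause (¬b22) is unit, so b22 = False.
The clause (b21) is unit, so b21 = True.
The clause (¬b31) is unit, so b31 = False.
The clause (b32) is unit, so b32 = True.
Now (¬b32) is unsatisfied and unit — conflict.
Both values of b11 lead to a conflict.
No assignment satisfies every clause.

No, unsatisfiable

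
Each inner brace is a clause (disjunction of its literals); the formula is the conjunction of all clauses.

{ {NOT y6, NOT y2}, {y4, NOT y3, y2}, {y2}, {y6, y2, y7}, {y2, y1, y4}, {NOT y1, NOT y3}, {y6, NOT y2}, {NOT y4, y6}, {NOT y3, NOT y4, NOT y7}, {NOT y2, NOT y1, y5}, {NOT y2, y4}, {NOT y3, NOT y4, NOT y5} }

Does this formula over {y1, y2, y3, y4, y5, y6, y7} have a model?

From the singleton clause (y2), y2 = true.
From the singleton clause (NOT y6), y6 = false.
But (y6) is also a unit clause — contradiction.
No assignment satisfies every clause.

No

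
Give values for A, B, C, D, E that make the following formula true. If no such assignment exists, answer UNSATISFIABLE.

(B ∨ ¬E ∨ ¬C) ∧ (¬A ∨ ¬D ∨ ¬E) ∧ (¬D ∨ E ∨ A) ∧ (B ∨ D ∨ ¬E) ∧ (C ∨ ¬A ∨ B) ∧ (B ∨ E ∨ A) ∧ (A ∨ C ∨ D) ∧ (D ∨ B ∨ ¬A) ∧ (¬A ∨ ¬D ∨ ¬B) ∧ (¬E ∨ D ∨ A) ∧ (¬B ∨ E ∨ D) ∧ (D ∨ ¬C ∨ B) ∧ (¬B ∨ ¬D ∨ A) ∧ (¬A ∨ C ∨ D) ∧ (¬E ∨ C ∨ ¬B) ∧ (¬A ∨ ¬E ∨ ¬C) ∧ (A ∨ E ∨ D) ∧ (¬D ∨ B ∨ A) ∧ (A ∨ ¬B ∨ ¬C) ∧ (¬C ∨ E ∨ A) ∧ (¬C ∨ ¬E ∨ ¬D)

A=True, B=False, C=True, D=True, E=False

Suppose B = False.
Suppose E = False.
Unit clause (A) forces A = True.
Unit clause (C) forces C = True.
Unit clause (D) forces D = True.
Every clause now holds.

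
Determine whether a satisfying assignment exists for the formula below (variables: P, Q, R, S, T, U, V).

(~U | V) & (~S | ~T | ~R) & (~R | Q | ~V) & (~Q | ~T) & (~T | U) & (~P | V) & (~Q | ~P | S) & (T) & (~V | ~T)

Unsatisfiable

Unit clause (T) forces T = 1.
Unit clause (~Q) forces Q = 0.
Unit clause (U) forces U = 1.
Unit clause (V) forces V = 1.
Now (~V) is unsatisfied and unit — conflict.
No assignment satisfies every clause.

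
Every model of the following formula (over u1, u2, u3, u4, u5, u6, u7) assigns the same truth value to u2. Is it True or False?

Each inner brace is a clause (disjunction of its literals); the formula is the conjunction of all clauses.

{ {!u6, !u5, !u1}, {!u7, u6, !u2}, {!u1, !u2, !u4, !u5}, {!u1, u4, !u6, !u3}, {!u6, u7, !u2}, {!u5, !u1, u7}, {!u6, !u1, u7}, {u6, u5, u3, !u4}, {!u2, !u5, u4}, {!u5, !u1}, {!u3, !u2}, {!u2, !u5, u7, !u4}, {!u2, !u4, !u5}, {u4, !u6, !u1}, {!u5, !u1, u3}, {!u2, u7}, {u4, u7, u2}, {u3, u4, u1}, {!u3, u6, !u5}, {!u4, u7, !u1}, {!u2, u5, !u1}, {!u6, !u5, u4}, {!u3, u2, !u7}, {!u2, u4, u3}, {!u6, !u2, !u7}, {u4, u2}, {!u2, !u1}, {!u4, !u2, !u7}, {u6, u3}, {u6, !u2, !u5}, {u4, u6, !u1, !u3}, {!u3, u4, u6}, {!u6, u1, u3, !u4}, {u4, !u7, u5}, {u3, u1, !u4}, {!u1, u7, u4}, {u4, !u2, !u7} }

False

Suppose u2 = true.
The clause (!u3) is unit, so u3 = false.
The clause (u7) is unit, so u7 = true.
The clause (u6) is unit, so u6 = true.
Now (!u6) is unsatisfied and unit — conflict.
So every satisfying assignment has u2 = False.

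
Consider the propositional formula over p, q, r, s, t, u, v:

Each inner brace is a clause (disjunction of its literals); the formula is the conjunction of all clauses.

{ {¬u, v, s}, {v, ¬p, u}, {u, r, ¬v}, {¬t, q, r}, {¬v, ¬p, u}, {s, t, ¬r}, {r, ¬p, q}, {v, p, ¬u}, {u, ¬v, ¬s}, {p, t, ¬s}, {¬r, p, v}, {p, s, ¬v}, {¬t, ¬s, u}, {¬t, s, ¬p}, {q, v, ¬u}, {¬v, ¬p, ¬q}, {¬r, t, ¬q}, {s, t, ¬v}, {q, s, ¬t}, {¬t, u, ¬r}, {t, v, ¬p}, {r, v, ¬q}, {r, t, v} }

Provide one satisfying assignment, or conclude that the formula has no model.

p=True; q=False; r=True; s=True; t=True; u=True; v=True

Suppose u = True.
Suppose v = True.
Suppose p = True.
(¬q) alone gives q = False.
(r) alone gives r = True.
Suppose s = True.
Every clause is now satisfied; t is unconstrained.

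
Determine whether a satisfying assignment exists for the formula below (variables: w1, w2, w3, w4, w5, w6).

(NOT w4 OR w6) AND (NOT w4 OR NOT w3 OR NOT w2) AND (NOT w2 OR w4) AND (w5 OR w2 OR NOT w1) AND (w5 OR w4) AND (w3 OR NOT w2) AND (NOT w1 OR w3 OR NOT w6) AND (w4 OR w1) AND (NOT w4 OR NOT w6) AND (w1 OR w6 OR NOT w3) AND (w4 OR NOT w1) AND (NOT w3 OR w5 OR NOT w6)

No

Suppose w4 = false.
From the singleton clause (NOT w2), w2 = false.
From the singleton clause (w5), w5 = true.
From the singleton clause (w1), w1 = true.
But (NOT w1) is also a unit clause — contradiction.
Backtrack on w4: now try w4 = true.
From the singleton clause (w6), w6 = true.
But (NOT w6) is also a unit clause — contradiction.
Either choice for w4 ends in contradiction.
No assignment satisfies every clause.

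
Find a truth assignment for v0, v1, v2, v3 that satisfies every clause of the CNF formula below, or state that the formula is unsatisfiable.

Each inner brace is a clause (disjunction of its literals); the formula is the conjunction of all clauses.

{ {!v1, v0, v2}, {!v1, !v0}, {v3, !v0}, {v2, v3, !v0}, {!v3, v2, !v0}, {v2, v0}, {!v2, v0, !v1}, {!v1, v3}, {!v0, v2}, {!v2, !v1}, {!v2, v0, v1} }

Case v1 = false:
Case v3 = true:
Case v2 = true:
The clause (v0) is unit, so v0 = true.
All clauses are satisfied.

v0=true; v1=false; v2=true; v3=true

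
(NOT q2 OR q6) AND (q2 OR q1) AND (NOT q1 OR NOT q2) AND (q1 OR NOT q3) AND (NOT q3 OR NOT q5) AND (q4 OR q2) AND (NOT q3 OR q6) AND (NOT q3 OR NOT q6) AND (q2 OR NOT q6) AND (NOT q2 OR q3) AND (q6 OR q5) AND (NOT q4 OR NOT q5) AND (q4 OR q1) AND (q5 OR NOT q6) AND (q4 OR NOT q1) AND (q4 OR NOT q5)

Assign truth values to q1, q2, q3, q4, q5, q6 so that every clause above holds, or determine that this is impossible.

Suppose q2 = false.
Unit clause (q1) forces q1 = true.
Unit clause (q4) forces q4 = true.
Unit clause (NOT q6) forces q6 = false.
Unit clause (NOT q3) forces q3 = false.
Unit clause (q5) forces q5 = true.
But (NOT q5) is also a unit clause — contradiction.
That branch fails; take q2 = true instead.
Unit clause (q6) forces q6 = true.
Unit clause (NOT q1) forces q1 = false.
Unit clause (NOT q3) forces q3 = false.
But (q3) is also a unit clause — contradiction.
Either choice for q2 ends in contradiction.

UNSATISFIABLE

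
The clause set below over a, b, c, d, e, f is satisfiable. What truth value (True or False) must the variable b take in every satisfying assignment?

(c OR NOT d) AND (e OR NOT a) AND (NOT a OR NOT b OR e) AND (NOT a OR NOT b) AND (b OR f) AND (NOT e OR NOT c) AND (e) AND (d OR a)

False

Suppose b = true.
(NOT a) alone gives a = false.
(e) alone gives e = true.
(NOT c) alone gives c = false.
(NOT d) alone gives d = false.
Now (d) is unsatisfied and unit — conflict.
So every satisfying assignment has b = False.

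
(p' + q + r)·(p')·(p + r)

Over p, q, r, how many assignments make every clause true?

There are 2^3 = 8 truth assignments over (p, q, r).
Split on q. With q = 1, the clauses containing q are satisfied and q' drops from the rest; 1 of the 2^2 = 4 assignments to the other variables satisfy what remains.
With q = 0, by the same count on the reduced clause set, 1 assignment works.
Total: 1 + 1 = 2.

2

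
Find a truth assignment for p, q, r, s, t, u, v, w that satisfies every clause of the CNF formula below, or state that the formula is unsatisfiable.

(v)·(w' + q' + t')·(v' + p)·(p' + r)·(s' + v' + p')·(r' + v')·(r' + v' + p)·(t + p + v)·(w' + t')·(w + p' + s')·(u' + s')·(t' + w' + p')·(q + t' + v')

(v) alone gives v = 1.
(p) alone gives p = 1.
(r) alone gives r = 1.
Now (r') is unsatisfied and unit — conflict.

UNSATISFIABLE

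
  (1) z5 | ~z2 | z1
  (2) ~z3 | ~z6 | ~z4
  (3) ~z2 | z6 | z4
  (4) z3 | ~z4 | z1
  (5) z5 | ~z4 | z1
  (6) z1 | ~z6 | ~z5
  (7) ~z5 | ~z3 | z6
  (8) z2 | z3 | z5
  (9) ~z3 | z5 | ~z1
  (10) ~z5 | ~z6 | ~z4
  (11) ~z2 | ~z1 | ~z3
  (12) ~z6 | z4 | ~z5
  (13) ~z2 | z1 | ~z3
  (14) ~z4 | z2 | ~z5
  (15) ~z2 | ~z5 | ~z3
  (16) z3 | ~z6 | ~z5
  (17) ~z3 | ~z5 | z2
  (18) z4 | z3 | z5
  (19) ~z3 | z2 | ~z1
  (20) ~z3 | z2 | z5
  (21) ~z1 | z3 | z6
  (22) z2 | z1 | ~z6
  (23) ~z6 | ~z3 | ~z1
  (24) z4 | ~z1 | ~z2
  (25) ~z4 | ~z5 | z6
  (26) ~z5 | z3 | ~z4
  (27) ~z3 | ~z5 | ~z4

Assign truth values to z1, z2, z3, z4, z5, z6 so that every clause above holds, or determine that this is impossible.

z1: 0,  z2: 0,  z3: 0,  z4: 0,  z5: 1,  z6: 0

Suppose z5 = 1.
Suppose z1 = 0.
The clause (~z6) is unit, so z6 = 0.
The clause (~z3) is unit, so z3 = 0.
The clause (~z4) is unit, so z4 = 0.
The clause (~z2) is unit, so z2 = 0.
All clauses are satisfied.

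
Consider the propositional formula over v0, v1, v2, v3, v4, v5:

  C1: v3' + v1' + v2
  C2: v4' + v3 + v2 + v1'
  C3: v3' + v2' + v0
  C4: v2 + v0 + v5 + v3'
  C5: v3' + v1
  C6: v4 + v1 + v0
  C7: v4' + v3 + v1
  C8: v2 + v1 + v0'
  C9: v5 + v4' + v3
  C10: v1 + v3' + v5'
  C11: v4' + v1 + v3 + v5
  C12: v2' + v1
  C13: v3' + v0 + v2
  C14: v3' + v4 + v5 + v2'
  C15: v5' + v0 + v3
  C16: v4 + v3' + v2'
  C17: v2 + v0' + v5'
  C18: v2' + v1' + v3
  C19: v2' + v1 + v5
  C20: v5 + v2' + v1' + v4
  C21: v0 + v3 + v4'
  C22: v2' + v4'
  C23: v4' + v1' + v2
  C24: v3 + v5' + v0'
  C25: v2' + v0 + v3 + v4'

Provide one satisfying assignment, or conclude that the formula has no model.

Case v3 = 0:
Case v4 = 0:
Case v1 = 1:
(v2') alone gives v2 = 0.
Case v5 = 0:
No clause remains; v0 is free.

v0: 0, v1: 1, v2: 0, v3: 0, v4: 0, v5: 0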